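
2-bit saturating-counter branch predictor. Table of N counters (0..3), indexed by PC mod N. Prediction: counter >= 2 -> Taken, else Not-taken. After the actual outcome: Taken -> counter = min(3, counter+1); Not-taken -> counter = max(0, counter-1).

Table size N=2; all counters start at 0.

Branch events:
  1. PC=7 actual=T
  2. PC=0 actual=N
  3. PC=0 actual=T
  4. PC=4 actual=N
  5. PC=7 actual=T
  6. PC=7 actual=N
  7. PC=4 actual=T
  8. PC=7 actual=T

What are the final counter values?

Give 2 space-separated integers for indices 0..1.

Answer: 1 2

Derivation:
Ev 1: PC=7 idx=1 pred=N actual=T -> ctr[1]=1
Ev 2: PC=0 idx=0 pred=N actual=N -> ctr[0]=0
Ev 3: PC=0 idx=0 pred=N actual=T -> ctr[0]=1
Ev 4: PC=4 idx=0 pred=N actual=N -> ctr[0]=0
Ev 5: PC=7 idx=1 pred=N actual=T -> ctr[1]=2
Ev 6: PC=7 idx=1 pred=T actual=N -> ctr[1]=1
Ev 7: PC=4 idx=0 pred=N actual=T -> ctr[0]=1
Ev 8: PC=7 idx=1 pred=N actual=T -> ctr[1]=2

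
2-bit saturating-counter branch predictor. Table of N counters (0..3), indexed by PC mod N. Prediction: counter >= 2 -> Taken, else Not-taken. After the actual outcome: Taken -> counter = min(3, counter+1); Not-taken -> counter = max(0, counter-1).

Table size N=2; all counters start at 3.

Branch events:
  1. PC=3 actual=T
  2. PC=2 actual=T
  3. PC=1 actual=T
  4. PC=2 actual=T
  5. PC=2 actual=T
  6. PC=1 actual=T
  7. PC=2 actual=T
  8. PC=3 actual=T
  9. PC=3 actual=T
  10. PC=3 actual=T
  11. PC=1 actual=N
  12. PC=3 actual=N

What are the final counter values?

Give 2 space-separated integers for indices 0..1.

Answer: 3 1

Derivation:
Ev 1: PC=3 idx=1 pred=T actual=T -> ctr[1]=3
Ev 2: PC=2 idx=0 pred=T actual=T -> ctr[0]=3
Ev 3: PC=1 idx=1 pred=T actual=T -> ctr[1]=3
Ev 4: PC=2 idx=0 pred=T actual=T -> ctr[0]=3
Ev 5: PC=2 idx=0 pred=T actual=T -> ctr[0]=3
Ev 6: PC=1 idx=1 pred=T actual=T -> ctr[1]=3
Ev 7: PC=2 idx=0 pred=T actual=T -> ctr[0]=3
Ev 8: PC=3 idx=1 pred=T actual=T -> ctr[1]=3
Ev 9: PC=3 idx=1 pred=T actual=T -> ctr[1]=3
Ev 10: PC=3 idx=1 pred=T actual=T -> ctr[1]=3
Ev 11: PC=1 idx=1 pred=T actual=N -> ctr[1]=2
Ev 12: PC=3 idx=1 pred=T actual=N -> ctr[1]=1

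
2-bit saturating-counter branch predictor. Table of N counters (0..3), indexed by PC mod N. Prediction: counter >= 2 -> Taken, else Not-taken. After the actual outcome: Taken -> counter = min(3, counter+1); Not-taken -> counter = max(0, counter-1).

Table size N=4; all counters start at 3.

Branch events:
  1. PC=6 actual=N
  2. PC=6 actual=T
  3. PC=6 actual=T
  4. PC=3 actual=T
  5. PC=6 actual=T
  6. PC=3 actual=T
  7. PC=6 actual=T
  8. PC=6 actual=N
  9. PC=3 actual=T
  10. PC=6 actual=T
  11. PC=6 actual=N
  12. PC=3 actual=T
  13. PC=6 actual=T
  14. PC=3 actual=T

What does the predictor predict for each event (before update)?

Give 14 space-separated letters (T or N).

Ev 1: PC=6 idx=2 pred=T actual=N -> ctr[2]=2
Ev 2: PC=6 idx=2 pred=T actual=T -> ctr[2]=3
Ev 3: PC=6 idx=2 pred=T actual=T -> ctr[2]=3
Ev 4: PC=3 idx=3 pred=T actual=T -> ctr[3]=3
Ev 5: PC=6 idx=2 pred=T actual=T -> ctr[2]=3
Ev 6: PC=3 idx=3 pred=T actual=T -> ctr[3]=3
Ev 7: PC=6 idx=2 pred=T actual=T -> ctr[2]=3
Ev 8: PC=6 idx=2 pred=T actual=N -> ctr[2]=2
Ev 9: PC=3 idx=3 pred=T actual=T -> ctr[3]=3
Ev 10: PC=6 idx=2 pred=T actual=T -> ctr[2]=3
Ev 11: PC=6 idx=2 pred=T actual=N -> ctr[2]=2
Ev 12: PC=3 idx=3 pred=T actual=T -> ctr[3]=3
Ev 13: PC=6 idx=2 pred=T actual=T -> ctr[2]=3
Ev 14: PC=3 idx=3 pred=T actual=T -> ctr[3]=3

Answer: T T T T T T T T T T T T T T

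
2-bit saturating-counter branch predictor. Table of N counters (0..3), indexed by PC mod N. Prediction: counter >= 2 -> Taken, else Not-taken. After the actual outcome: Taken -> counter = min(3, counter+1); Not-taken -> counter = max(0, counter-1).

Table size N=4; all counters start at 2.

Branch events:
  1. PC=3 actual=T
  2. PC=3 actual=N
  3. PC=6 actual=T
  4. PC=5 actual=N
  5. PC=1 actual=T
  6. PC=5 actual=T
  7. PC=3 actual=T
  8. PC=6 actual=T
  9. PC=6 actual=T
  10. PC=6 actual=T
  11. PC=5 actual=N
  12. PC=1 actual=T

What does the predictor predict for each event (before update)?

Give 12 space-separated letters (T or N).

Answer: T T T T N T T T T T T T

Derivation:
Ev 1: PC=3 idx=3 pred=T actual=T -> ctr[3]=3
Ev 2: PC=3 idx=3 pred=T actual=N -> ctr[3]=2
Ev 3: PC=6 idx=2 pred=T actual=T -> ctr[2]=3
Ev 4: PC=5 idx=1 pred=T actual=N -> ctr[1]=1
Ev 5: PC=1 idx=1 pred=N actual=T -> ctr[1]=2
Ev 6: PC=5 idx=1 pred=T actual=T -> ctr[1]=3
Ev 7: PC=3 idx=3 pred=T actual=T -> ctr[3]=3
Ev 8: PC=6 idx=2 pred=T actual=T -> ctr[2]=3
Ev 9: PC=6 idx=2 pred=T actual=T -> ctr[2]=3
Ev 10: PC=6 idx=2 pred=T actual=T -> ctr[2]=3
Ev 11: PC=5 idx=1 pred=T actual=N -> ctr[1]=2
Ev 12: PC=1 idx=1 pred=T actual=T -> ctr[1]=3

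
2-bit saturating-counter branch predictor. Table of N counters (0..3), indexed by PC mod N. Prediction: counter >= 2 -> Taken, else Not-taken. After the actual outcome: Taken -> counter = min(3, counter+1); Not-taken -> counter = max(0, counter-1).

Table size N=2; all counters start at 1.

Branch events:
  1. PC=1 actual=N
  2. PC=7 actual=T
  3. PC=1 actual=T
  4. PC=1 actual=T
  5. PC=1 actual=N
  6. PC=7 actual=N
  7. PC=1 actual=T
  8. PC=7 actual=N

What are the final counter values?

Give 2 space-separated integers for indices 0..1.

Ev 1: PC=1 idx=1 pred=N actual=N -> ctr[1]=0
Ev 2: PC=7 idx=1 pred=N actual=T -> ctr[1]=1
Ev 3: PC=1 idx=1 pred=N actual=T -> ctr[1]=2
Ev 4: PC=1 idx=1 pred=T actual=T -> ctr[1]=3
Ev 5: PC=1 idx=1 pred=T actual=N -> ctr[1]=2
Ev 6: PC=7 idx=1 pred=T actual=N -> ctr[1]=1
Ev 7: PC=1 idx=1 pred=N actual=T -> ctr[1]=2
Ev 8: PC=7 idx=1 pred=T actual=N -> ctr[1]=1

Answer: 1 1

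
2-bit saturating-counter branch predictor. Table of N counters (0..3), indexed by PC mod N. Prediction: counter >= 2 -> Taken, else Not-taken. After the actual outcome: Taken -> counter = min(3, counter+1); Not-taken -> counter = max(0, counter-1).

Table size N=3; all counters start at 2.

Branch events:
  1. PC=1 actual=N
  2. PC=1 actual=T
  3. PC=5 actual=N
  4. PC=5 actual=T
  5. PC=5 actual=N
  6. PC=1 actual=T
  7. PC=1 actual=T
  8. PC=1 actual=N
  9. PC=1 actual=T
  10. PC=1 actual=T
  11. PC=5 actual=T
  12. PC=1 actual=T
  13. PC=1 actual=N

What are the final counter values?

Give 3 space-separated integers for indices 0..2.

Ev 1: PC=1 idx=1 pred=T actual=N -> ctr[1]=1
Ev 2: PC=1 idx=1 pred=N actual=T -> ctr[1]=2
Ev 3: PC=5 idx=2 pred=T actual=N -> ctr[2]=1
Ev 4: PC=5 idx=2 pred=N actual=T -> ctr[2]=2
Ev 5: PC=5 idx=2 pred=T actual=N -> ctr[2]=1
Ev 6: PC=1 idx=1 pred=T actual=T -> ctr[1]=3
Ev 7: PC=1 idx=1 pred=T actual=T -> ctr[1]=3
Ev 8: PC=1 idx=1 pred=T actual=N -> ctr[1]=2
Ev 9: PC=1 idx=1 pred=T actual=T -> ctr[1]=3
Ev 10: PC=1 idx=1 pred=T actual=T -> ctr[1]=3
Ev 11: PC=5 idx=2 pred=N actual=T -> ctr[2]=2
Ev 12: PC=1 idx=1 pred=T actual=T -> ctr[1]=3
Ev 13: PC=1 idx=1 pred=T actual=N -> ctr[1]=2

Answer: 2 2 2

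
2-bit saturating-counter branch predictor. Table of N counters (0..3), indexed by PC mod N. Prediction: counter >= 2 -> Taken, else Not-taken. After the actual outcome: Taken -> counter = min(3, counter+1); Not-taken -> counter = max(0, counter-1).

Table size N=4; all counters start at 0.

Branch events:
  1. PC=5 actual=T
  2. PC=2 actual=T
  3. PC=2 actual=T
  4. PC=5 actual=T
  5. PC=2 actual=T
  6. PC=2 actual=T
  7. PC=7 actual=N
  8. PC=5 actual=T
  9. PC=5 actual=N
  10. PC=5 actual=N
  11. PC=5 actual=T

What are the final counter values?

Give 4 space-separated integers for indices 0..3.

Ev 1: PC=5 idx=1 pred=N actual=T -> ctr[1]=1
Ev 2: PC=2 idx=2 pred=N actual=T -> ctr[2]=1
Ev 3: PC=2 idx=2 pred=N actual=T -> ctr[2]=2
Ev 4: PC=5 idx=1 pred=N actual=T -> ctr[1]=2
Ev 5: PC=2 idx=2 pred=T actual=T -> ctr[2]=3
Ev 6: PC=2 idx=2 pred=T actual=T -> ctr[2]=3
Ev 7: PC=7 idx=3 pred=N actual=N -> ctr[3]=0
Ev 8: PC=5 idx=1 pred=T actual=T -> ctr[1]=3
Ev 9: PC=5 idx=1 pred=T actual=N -> ctr[1]=2
Ev 10: PC=5 idx=1 pred=T actual=N -> ctr[1]=1
Ev 11: PC=5 idx=1 pred=N actual=T -> ctr[1]=2

Answer: 0 2 3 0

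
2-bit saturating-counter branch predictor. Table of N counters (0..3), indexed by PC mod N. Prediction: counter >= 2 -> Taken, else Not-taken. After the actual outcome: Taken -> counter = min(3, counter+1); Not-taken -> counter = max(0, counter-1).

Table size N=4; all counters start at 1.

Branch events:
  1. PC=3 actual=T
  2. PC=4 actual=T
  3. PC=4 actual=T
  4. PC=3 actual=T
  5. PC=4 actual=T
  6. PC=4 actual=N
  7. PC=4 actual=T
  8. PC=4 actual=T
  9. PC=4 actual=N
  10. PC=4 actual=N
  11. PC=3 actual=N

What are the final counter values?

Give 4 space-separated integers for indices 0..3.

Ev 1: PC=3 idx=3 pred=N actual=T -> ctr[3]=2
Ev 2: PC=4 idx=0 pred=N actual=T -> ctr[0]=2
Ev 3: PC=4 idx=0 pred=T actual=T -> ctr[0]=3
Ev 4: PC=3 idx=3 pred=T actual=T -> ctr[3]=3
Ev 5: PC=4 idx=0 pred=T actual=T -> ctr[0]=3
Ev 6: PC=4 idx=0 pred=T actual=N -> ctr[0]=2
Ev 7: PC=4 idx=0 pred=T actual=T -> ctr[0]=3
Ev 8: PC=4 idx=0 pred=T actual=T -> ctr[0]=3
Ev 9: PC=4 idx=0 pred=T actual=N -> ctr[0]=2
Ev 10: PC=4 idx=0 pred=T actual=N -> ctr[0]=1
Ev 11: PC=3 idx=3 pred=T actual=N -> ctr[3]=2

Answer: 1 1 1 2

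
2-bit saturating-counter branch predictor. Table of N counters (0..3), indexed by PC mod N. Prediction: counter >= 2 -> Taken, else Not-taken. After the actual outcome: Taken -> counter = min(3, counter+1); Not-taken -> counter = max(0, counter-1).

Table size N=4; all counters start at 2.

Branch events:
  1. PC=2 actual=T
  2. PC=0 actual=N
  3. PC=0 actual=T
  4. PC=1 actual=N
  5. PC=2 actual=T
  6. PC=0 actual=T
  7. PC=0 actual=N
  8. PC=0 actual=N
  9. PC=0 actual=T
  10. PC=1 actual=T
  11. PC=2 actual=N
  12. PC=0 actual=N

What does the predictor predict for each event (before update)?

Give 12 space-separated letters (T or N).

Ev 1: PC=2 idx=2 pred=T actual=T -> ctr[2]=3
Ev 2: PC=0 idx=0 pred=T actual=N -> ctr[0]=1
Ev 3: PC=0 idx=0 pred=N actual=T -> ctr[0]=2
Ev 4: PC=1 idx=1 pred=T actual=N -> ctr[1]=1
Ev 5: PC=2 idx=2 pred=T actual=T -> ctr[2]=3
Ev 6: PC=0 idx=0 pred=T actual=T -> ctr[0]=3
Ev 7: PC=0 idx=0 pred=T actual=N -> ctr[0]=2
Ev 8: PC=0 idx=0 pred=T actual=N -> ctr[0]=1
Ev 9: PC=0 idx=0 pred=N actual=T -> ctr[0]=2
Ev 10: PC=1 idx=1 pred=N actual=T -> ctr[1]=2
Ev 11: PC=2 idx=2 pred=T actual=N -> ctr[2]=2
Ev 12: PC=0 idx=0 pred=T actual=N -> ctr[0]=1

Answer: T T N T T T T T N N T T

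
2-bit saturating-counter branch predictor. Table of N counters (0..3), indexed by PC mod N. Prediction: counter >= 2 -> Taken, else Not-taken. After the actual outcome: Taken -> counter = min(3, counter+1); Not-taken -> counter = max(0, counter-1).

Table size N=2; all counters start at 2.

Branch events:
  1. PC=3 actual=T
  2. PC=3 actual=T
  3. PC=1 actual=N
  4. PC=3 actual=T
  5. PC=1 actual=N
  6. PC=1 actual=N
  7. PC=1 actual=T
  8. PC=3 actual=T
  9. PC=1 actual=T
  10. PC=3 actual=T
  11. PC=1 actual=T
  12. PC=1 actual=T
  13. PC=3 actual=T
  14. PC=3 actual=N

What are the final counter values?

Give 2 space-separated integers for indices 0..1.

Answer: 2 2

Derivation:
Ev 1: PC=3 idx=1 pred=T actual=T -> ctr[1]=3
Ev 2: PC=3 idx=1 pred=T actual=T -> ctr[1]=3
Ev 3: PC=1 idx=1 pred=T actual=N -> ctr[1]=2
Ev 4: PC=3 idx=1 pred=T actual=T -> ctr[1]=3
Ev 5: PC=1 idx=1 pred=T actual=N -> ctr[1]=2
Ev 6: PC=1 idx=1 pred=T actual=N -> ctr[1]=1
Ev 7: PC=1 idx=1 pred=N actual=T -> ctr[1]=2
Ev 8: PC=3 idx=1 pred=T actual=T -> ctr[1]=3
Ev 9: PC=1 idx=1 pred=T actual=T -> ctr[1]=3
Ev 10: PC=3 idx=1 pred=T actual=T -> ctr[1]=3
Ev 11: PC=1 idx=1 pred=T actual=T -> ctr[1]=3
Ev 12: PC=1 idx=1 pred=T actual=T -> ctr[1]=3
Ev 13: PC=3 idx=1 pred=T actual=T -> ctr[1]=3
Ev 14: PC=3 idx=1 pred=T actual=N -> ctr[1]=2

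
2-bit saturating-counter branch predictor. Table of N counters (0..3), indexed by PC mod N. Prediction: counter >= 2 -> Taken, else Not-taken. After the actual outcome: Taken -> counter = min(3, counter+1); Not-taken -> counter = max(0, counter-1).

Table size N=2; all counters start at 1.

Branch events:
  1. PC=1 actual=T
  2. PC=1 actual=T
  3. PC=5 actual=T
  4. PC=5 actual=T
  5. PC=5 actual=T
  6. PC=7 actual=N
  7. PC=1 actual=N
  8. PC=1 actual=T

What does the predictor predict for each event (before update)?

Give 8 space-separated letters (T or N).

Answer: N T T T T T T N

Derivation:
Ev 1: PC=1 idx=1 pred=N actual=T -> ctr[1]=2
Ev 2: PC=1 idx=1 pred=T actual=T -> ctr[1]=3
Ev 3: PC=5 idx=1 pred=T actual=T -> ctr[1]=3
Ev 4: PC=5 idx=1 pred=T actual=T -> ctr[1]=3
Ev 5: PC=5 idx=1 pred=T actual=T -> ctr[1]=3
Ev 6: PC=7 idx=1 pred=T actual=N -> ctr[1]=2
Ev 7: PC=1 idx=1 pred=T actual=N -> ctr[1]=1
Ev 8: PC=1 idx=1 pred=N actual=T -> ctr[1]=2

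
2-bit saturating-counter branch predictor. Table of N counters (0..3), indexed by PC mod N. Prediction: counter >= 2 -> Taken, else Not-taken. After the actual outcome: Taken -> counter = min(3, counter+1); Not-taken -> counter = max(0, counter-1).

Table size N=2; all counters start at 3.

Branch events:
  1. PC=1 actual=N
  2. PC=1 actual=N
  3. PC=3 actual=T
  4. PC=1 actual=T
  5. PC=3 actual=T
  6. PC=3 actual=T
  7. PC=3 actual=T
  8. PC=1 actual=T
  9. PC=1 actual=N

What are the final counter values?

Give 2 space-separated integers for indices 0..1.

Answer: 3 2

Derivation:
Ev 1: PC=1 idx=1 pred=T actual=N -> ctr[1]=2
Ev 2: PC=1 idx=1 pred=T actual=N -> ctr[1]=1
Ev 3: PC=3 idx=1 pred=N actual=T -> ctr[1]=2
Ev 4: PC=1 idx=1 pred=T actual=T -> ctr[1]=3
Ev 5: PC=3 idx=1 pred=T actual=T -> ctr[1]=3
Ev 6: PC=3 idx=1 pred=T actual=T -> ctr[1]=3
Ev 7: PC=3 idx=1 pred=T actual=T -> ctr[1]=3
Ev 8: PC=1 idx=1 pred=T actual=T -> ctr[1]=3
Ev 9: PC=1 idx=1 pred=T actual=N -> ctr[1]=2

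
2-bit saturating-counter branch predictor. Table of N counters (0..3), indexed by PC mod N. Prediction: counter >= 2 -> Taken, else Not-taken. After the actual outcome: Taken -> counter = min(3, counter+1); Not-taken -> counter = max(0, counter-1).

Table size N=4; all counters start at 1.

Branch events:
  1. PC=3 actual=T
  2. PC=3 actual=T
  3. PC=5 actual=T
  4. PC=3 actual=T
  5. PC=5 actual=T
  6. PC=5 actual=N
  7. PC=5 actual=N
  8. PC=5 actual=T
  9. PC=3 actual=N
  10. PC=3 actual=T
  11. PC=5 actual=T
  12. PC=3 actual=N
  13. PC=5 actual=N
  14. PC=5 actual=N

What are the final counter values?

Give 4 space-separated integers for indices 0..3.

Answer: 1 1 1 2

Derivation:
Ev 1: PC=3 idx=3 pred=N actual=T -> ctr[3]=2
Ev 2: PC=3 idx=3 pred=T actual=T -> ctr[3]=3
Ev 3: PC=5 idx=1 pred=N actual=T -> ctr[1]=2
Ev 4: PC=3 idx=3 pred=T actual=T -> ctr[3]=3
Ev 5: PC=5 idx=1 pred=T actual=T -> ctr[1]=3
Ev 6: PC=5 idx=1 pred=T actual=N -> ctr[1]=2
Ev 7: PC=5 idx=1 pred=T actual=N -> ctr[1]=1
Ev 8: PC=5 idx=1 pred=N actual=T -> ctr[1]=2
Ev 9: PC=3 idx=3 pred=T actual=N -> ctr[3]=2
Ev 10: PC=3 idx=3 pred=T actual=T -> ctr[3]=3
Ev 11: PC=5 idx=1 pred=T actual=T -> ctr[1]=3
Ev 12: PC=3 idx=3 pred=T actual=N -> ctr[3]=2
Ev 13: PC=5 idx=1 pred=T actual=N -> ctr[1]=2
Ev 14: PC=5 idx=1 pred=T actual=N -> ctr[1]=1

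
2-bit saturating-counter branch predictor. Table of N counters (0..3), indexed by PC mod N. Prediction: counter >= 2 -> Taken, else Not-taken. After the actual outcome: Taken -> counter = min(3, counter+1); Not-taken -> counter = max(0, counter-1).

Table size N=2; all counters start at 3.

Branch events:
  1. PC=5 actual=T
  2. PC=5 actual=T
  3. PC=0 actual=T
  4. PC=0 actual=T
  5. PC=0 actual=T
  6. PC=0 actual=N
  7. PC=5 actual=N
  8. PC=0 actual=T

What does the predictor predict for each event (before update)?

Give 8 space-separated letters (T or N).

Ev 1: PC=5 idx=1 pred=T actual=T -> ctr[1]=3
Ev 2: PC=5 idx=1 pred=T actual=T -> ctr[1]=3
Ev 3: PC=0 idx=0 pred=T actual=T -> ctr[0]=3
Ev 4: PC=0 idx=0 pred=T actual=T -> ctr[0]=3
Ev 5: PC=0 idx=0 pred=T actual=T -> ctr[0]=3
Ev 6: PC=0 idx=0 pred=T actual=N -> ctr[0]=2
Ev 7: PC=5 idx=1 pred=T actual=N -> ctr[1]=2
Ev 8: PC=0 idx=0 pred=T actual=T -> ctr[0]=3

Answer: T T T T T T T T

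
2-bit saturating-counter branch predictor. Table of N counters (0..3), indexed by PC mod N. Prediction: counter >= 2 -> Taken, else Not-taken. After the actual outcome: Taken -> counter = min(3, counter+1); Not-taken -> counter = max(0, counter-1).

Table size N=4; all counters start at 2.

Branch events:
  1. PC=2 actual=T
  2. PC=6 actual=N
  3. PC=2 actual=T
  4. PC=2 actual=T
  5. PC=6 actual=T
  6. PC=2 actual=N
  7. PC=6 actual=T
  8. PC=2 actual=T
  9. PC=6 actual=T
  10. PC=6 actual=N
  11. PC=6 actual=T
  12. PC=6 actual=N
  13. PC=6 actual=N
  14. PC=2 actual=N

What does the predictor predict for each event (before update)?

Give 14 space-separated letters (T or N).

Ev 1: PC=2 idx=2 pred=T actual=T -> ctr[2]=3
Ev 2: PC=6 idx=2 pred=T actual=N -> ctr[2]=2
Ev 3: PC=2 idx=2 pred=T actual=T -> ctr[2]=3
Ev 4: PC=2 idx=2 pred=T actual=T -> ctr[2]=3
Ev 5: PC=6 idx=2 pred=T actual=T -> ctr[2]=3
Ev 6: PC=2 idx=2 pred=T actual=N -> ctr[2]=2
Ev 7: PC=6 idx=2 pred=T actual=T -> ctr[2]=3
Ev 8: PC=2 idx=2 pred=T actual=T -> ctr[2]=3
Ev 9: PC=6 idx=2 pred=T actual=T -> ctr[2]=3
Ev 10: PC=6 idx=2 pred=T actual=N -> ctr[2]=2
Ev 11: PC=6 idx=2 pred=T actual=T -> ctr[2]=3
Ev 12: PC=6 idx=2 pred=T actual=N -> ctr[2]=2
Ev 13: PC=6 idx=2 pred=T actual=N -> ctr[2]=1
Ev 14: PC=2 idx=2 pred=N actual=N -> ctr[2]=0

Answer: T T T T T T T T T T T T T N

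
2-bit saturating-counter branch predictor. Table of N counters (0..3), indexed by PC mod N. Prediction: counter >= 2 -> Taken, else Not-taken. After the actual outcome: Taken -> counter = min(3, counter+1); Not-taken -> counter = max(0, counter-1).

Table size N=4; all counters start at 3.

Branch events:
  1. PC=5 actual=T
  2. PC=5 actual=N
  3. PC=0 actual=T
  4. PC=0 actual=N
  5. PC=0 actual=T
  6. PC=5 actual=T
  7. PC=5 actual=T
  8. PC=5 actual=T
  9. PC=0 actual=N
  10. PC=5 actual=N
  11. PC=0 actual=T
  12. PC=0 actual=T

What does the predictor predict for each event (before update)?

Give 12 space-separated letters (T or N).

Ev 1: PC=5 idx=1 pred=T actual=T -> ctr[1]=3
Ev 2: PC=5 idx=1 pred=T actual=N -> ctr[1]=2
Ev 3: PC=0 idx=0 pred=T actual=T -> ctr[0]=3
Ev 4: PC=0 idx=0 pred=T actual=N -> ctr[0]=2
Ev 5: PC=0 idx=0 pred=T actual=T -> ctr[0]=3
Ev 6: PC=5 idx=1 pred=T actual=T -> ctr[1]=3
Ev 7: PC=5 idx=1 pred=T actual=T -> ctr[1]=3
Ev 8: PC=5 idx=1 pred=T actual=T -> ctr[1]=3
Ev 9: PC=0 idx=0 pred=T actual=N -> ctr[0]=2
Ev 10: PC=5 idx=1 pred=T actual=N -> ctr[1]=2
Ev 11: PC=0 idx=0 pred=T actual=T -> ctr[0]=3
Ev 12: PC=0 idx=0 pred=T actual=T -> ctr[0]=3

Answer: T T T T T T T T T T T T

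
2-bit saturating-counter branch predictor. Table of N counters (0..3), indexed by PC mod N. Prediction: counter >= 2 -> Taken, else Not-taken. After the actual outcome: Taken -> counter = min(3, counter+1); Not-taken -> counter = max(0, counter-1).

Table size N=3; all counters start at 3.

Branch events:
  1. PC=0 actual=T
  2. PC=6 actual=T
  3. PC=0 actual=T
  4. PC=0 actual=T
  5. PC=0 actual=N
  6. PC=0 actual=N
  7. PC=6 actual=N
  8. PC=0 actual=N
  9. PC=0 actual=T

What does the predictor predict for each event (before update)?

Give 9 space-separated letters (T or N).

Answer: T T T T T T N N N

Derivation:
Ev 1: PC=0 idx=0 pred=T actual=T -> ctr[0]=3
Ev 2: PC=6 idx=0 pred=T actual=T -> ctr[0]=3
Ev 3: PC=0 idx=0 pred=T actual=T -> ctr[0]=3
Ev 4: PC=0 idx=0 pred=T actual=T -> ctr[0]=3
Ev 5: PC=0 idx=0 pred=T actual=N -> ctr[0]=2
Ev 6: PC=0 idx=0 pred=T actual=N -> ctr[0]=1
Ev 7: PC=6 idx=0 pred=N actual=N -> ctr[0]=0
Ev 8: PC=0 idx=0 pred=N actual=N -> ctr[0]=0
Ev 9: PC=0 idx=0 pred=N actual=T -> ctr[0]=1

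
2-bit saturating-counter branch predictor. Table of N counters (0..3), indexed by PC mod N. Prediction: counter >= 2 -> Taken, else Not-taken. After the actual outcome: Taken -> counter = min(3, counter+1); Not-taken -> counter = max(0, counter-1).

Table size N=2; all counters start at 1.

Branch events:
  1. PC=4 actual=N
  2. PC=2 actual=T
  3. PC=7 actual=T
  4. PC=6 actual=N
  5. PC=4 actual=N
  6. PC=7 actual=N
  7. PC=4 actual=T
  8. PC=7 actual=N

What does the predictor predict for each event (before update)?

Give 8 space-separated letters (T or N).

Ev 1: PC=4 idx=0 pred=N actual=N -> ctr[0]=0
Ev 2: PC=2 idx=0 pred=N actual=T -> ctr[0]=1
Ev 3: PC=7 idx=1 pred=N actual=T -> ctr[1]=2
Ev 4: PC=6 idx=0 pred=N actual=N -> ctr[0]=0
Ev 5: PC=4 idx=0 pred=N actual=N -> ctr[0]=0
Ev 6: PC=7 idx=1 pred=T actual=N -> ctr[1]=1
Ev 7: PC=4 idx=0 pred=N actual=T -> ctr[0]=1
Ev 8: PC=7 idx=1 pred=N actual=N -> ctr[1]=0

Answer: N N N N N T N N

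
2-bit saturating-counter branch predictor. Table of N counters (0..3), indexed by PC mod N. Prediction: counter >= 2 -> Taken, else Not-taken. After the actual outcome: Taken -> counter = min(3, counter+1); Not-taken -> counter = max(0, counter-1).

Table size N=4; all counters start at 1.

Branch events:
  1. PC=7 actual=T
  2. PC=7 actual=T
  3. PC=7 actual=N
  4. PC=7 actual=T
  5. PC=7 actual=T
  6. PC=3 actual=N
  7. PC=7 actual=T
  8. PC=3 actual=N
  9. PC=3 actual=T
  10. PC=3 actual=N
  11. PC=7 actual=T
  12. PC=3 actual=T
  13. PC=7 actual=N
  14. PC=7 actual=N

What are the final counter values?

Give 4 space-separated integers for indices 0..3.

Answer: 1 1 1 1

Derivation:
Ev 1: PC=7 idx=3 pred=N actual=T -> ctr[3]=2
Ev 2: PC=7 idx=3 pred=T actual=T -> ctr[3]=3
Ev 3: PC=7 idx=3 pred=T actual=N -> ctr[3]=2
Ev 4: PC=7 idx=3 pred=T actual=T -> ctr[3]=3
Ev 5: PC=7 idx=3 pred=T actual=T -> ctr[3]=3
Ev 6: PC=3 idx=3 pred=T actual=N -> ctr[3]=2
Ev 7: PC=7 idx=3 pred=T actual=T -> ctr[3]=3
Ev 8: PC=3 idx=3 pred=T actual=N -> ctr[3]=2
Ev 9: PC=3 idx=3 pred=T actual=T -> ctr[3]=3
Ev 10: PC=3 idx=3 pred=T actual=N -> ctr[3]=2
Ev 11: PC=7 idx=3 pred=T actual=T -> ctr[3]=3
Ev 12: PC=3 idx=3 pred=T actual=T -> ctr[3]=3
Ev 13: PC=7 idx=3 pred=T actual=N -> ctr[3]=2
Ev 14: PC=7 idx=3 pred=T actual=N -> ctr[3]=1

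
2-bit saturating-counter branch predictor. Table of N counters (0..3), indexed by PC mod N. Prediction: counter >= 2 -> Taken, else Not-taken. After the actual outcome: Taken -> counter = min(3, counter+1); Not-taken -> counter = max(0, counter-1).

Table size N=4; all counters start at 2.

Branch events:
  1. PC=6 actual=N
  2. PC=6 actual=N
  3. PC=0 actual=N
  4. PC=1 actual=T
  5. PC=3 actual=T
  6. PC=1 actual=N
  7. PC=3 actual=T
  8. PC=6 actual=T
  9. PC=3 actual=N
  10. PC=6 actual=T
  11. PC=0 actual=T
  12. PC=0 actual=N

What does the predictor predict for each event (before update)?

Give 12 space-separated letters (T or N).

Ev 1: PC=6 idx=2 pred=T actual=N -> ctr[2]=1
Ev 2: PC=6 idx=2 pred=N actual=N -> ctr[2]=0
Ev 3: PC=0 idx=0 pred=T actual=N -> ctr[0]=1
Ev 4: PC=1 idx=1 pred=T actual=T -> ctr[1]=3
Ev 5: PC=3 idx=3 pred=T actual=T -> ctr[3]=3
Ev 6: PC=1 idx=1 pred=T actual=N -> ctr[1]=2
Ev 7: PC=3 idx=3 pred=T actual=T -> ctr[3]=3
Ev 8: PC=6 idx=2 pred=N actual=T -> ctr[2]=1
Ev 9: PC=3 idx=3 pred=T actual=N -> ctr[3]=2
Ev 10: PC=6 idx=2 pred=N actual=T -> ctr[2]=2
Ev 11: PC=0 idx=0 pred=N actual=T -> ctr[0]=2
Ev 12: PC=0 idx=0 pred=T actual=N -> ctr[0]=1

Answer: T N T T T T T N T N N T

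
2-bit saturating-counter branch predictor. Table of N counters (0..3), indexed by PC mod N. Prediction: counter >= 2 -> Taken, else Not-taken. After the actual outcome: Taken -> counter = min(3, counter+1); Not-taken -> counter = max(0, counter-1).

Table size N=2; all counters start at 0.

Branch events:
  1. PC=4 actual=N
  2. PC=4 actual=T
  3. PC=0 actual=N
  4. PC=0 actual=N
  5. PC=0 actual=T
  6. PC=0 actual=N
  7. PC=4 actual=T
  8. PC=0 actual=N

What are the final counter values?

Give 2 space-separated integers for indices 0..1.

Ev 1: PC=4 idx=0 pred=N actual=N -> ctr[0]=0
Ev 2: PC=4 idx=0 pred=N actual=T -> ctr[0]=1
Ev 3: PC=0 idx=0 pred=N actual=N -> ctr[0]=0
Ev 4: PC=0 idx=0 pred=N actual=N -> ctr[0]=0
Ev 5: PC=0 idx=0 pred=N actual=T -> ctr[0]=1
Ev 6: PC=0 idx=0 pred=N actual=N -> ctr[0]=0
Ev 7: PC=4 idx=0 pred=N actual=T -> ctr[0]=1
Ev 8: PC=0 idx=0 pred=N actual=N -> ctr[0]=0

Answer: 0 0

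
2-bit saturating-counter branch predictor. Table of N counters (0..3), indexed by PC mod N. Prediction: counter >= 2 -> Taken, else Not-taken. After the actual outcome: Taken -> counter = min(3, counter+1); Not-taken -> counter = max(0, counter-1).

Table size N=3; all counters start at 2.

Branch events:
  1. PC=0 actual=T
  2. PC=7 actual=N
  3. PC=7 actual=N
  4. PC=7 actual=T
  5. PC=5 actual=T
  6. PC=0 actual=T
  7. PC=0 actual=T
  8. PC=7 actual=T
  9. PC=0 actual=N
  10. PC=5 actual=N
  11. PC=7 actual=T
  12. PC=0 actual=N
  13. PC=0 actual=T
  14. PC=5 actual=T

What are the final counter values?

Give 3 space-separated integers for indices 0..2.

Ev 1: PC=0 idx=0 pred=T actual=T -> ctr[0]=3
Ev 2: PC=7 idx=1 pred=T actual=N -> ctr[1]=1
Ev 3: PC=7 idx=1 pred=N actual=N -> ctr[1]=0
Ev 4: PC=7 idx=1 pred=N actual=T -> ctr[1]=1
Ev 5: PC=5 idx=2 pred=T actual=T -> ctr[2]=3
Ev 6: PC=0 idx=0 pred=T actual=T -> ctr[0]=3
Ev 7: PC=0 idx=0 pred=T actual=T -> ctr[0]=3
Ev 8: PC=7 idx=1 pred=N actual=T -> ctr[1]=2
Ev 9: PC=0 idx=0 pred=T actual=N -> ctr[0]=2
Ev 10: PC=5 idx=2 pred=T actual=N -> ctr[2]=2
Ev 11: PC=7 idx=1 pred=T actual=T -> ctr[1]=3
Ev 12: PC=0 idx=0 pred=T actual=N -> ctr[0]=1
Ev 13: PC=0 idx=0 pred=N actual=T -> ctr[0]=2
Ev 14: PC=5 idx=2 pred=T actual=T -> ctr[2]=3

Answer: 2 3 3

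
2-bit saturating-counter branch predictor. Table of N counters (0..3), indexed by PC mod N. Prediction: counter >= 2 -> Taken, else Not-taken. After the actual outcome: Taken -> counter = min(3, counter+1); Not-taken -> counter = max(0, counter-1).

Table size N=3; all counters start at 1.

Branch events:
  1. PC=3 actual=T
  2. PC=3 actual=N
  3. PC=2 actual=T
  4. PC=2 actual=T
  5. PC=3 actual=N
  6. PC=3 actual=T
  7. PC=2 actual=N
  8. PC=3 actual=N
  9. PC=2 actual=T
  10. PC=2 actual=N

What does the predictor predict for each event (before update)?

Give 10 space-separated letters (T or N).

Answer: N T N T N N T N T T

Derivation:
Ev 1: PC=3 idx=0 pred=N actual=T -> ctr[0]=2
Ev 2: PC=3 idx=0 pred=T actual=N -> ctr[0]=1
Ev 3: PC=2 idx=2 pred=N actual=T -> ctr[2]=2
Ev 4: PC=2 idx=2 pred=T actual=T -> ctr[2]=3
Ev 5: PC=3 idx=0 pred=N actual=N -> ctr[0]=0
Ev 6: PC=3 idx=0 pred=N actual=T -> ctr[0]=1
Ev 7: PC=2 idx=2 pred=T actual=N -> ctr[2]=2
Ev 8: PC=3 idx=0 pred=N actual=N -> ctr[0]=0
Ev 9: PC=2 idx=2 pred=T actual=T -> ctr[2]=3
Ev 10: PC=2 idx=2 pred=T actual=N -> ctr[2]=2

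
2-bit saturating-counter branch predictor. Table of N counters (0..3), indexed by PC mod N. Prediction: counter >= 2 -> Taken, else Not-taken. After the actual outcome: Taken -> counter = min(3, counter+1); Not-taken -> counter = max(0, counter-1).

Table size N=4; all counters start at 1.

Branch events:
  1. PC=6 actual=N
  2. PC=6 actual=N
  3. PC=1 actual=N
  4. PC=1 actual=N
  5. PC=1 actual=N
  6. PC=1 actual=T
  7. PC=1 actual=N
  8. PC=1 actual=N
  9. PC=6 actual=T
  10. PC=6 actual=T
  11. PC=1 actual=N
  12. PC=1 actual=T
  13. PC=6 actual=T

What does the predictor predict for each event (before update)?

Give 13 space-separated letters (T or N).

Answer: N N N N N N N N N N N N T

Derivation:
Ev 1: PC=6 idx=2 pred=N actual=N -> ctr[2]=0
Ev 2: PC=6 idx=2 pred=N actual=N -> ctr[2]=0
Ev 3: PC=1 idx=1 pred=N actual=N -> ctr[1]=0
Ev 4: PC=1 idx=1 pred=N actual=N -> ctr[1]=0
Ev 5: PC=1 idx=1 pred=N actual=N -> ctr[1]=0
Ev 6: PC=1 idx=1 pred=N actual=T -> ctr[1]=1
Ev 7: PC=1 idx=1 pred=N actual=N -> ctr[1]=0
Ev 8: PC=1 idx=1 pred=N actual=N -> ctr[1]=0
Ev 9: PC=6 idx=2 pred=N actual=T -> ctr[2]=1
Ev 10: PC=6 idx=2 pred=N actual=T -> ctr[2]=2
Ev 11: PC=1 idx=1 pred=N actual=N -> ctr[1]=0
Ev 12: PC=1 idx=1 pred=N actual=T -> ctr[1]=1
Ev 13: PC=6 idx=2 pred=T actual=T -> ctr[2]=3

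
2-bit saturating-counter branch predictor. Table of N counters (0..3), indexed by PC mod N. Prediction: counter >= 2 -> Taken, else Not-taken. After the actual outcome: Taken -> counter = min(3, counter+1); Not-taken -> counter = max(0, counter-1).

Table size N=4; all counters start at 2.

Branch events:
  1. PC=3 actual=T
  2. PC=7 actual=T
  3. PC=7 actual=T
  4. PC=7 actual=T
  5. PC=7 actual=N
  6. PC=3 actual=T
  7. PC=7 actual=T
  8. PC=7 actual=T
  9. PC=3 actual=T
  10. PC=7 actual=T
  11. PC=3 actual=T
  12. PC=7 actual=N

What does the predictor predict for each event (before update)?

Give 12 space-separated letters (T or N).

Answer: T T T T T T T T T T T T

Derivation:
Ev 1: PC=3 idx=3 pred=T actual=T -> ctr[3]=3
Ev 2: PC=7 idx=3 pred=T actual=T -> ctr[3]=3
Ev 3: PC=7 idx=3 pred=T actual=T -> ctr[3]=3
Ev 4: PC=7 idx=3 pred=T actual=T -> ctr[3]=3
Ev 5: PC=7 idx=3 pred=T actual=N -> ctr[3]=2
Ev 6: PC=3 idx=3 pred=T actual=T -> ctr[3]=3
Ev 7: PC=7 idx=3 pred=T actual=T -> ctr[3]=3
Ev 8: PC=7 idx=3 pred=T actual=T -> ctr[3]=3
Ev 9: PC=3 idx=3 pred=T actual=T -> ctr[3]=3
Ev 10: PC=7 idx=3 pred=T actual=T -> ctr[3]=3
Ev 11: PC=3 idx=3 pred=T actual=T -> ctr[3]=3
Ev 12: PC=7 idx=3 pred=T actual=N -> ctr[3]=2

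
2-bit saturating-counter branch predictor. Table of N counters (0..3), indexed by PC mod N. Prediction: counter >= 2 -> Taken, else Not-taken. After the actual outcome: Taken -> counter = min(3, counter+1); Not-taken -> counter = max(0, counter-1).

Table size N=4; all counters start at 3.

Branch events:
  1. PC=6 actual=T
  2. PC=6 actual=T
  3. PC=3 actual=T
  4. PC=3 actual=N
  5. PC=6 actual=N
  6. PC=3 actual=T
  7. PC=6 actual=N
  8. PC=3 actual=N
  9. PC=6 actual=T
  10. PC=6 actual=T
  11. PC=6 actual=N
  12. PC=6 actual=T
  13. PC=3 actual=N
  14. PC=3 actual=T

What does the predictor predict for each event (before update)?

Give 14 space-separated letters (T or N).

Ev 1: PC=6 idx=2 pred=T actual=T -> ctr[2]=3
Ev 2: PC=6 idx=2 pred=T actual=T -> ctr[2]=3
Ev 3: PC=3 idx=3 pred=T actual=T -> ctr[3]=3
Ev 4: PC=3 idx=3 pred=T actual=N -> ctr[3]=2
Ev 5: PC=6 idx=2 pred=T actual=N -> ctr[2]=2
Ev 6: PC=3 idx=3 pred=T actual=T -> ctr[3]=3
Ev 7: PC=6 idx=2 pred=T actual=N -> ctr[2]=1
Ev 8: PC=3 idx=3 pred=T actual=N -> ctr[3]=2
Ev 9: PC=6 idx=2 pred=N actual=T -> ctr[2]=2
Ev 10: PC=6 idx=2 pred=T actual=T -> ctr[2]=3
Ev 11: PC=6 idx=2 pred=T actual=N -> ctr[2]=2
Ev 12: PC=6 idx=2 pred=T actual=T -> ctr[2]=3
Ev 13: PC=3 idx=3 pred=T actual=N -> ctr[3]=1
Ev 14: PC=3 idx=3 pred=N actual=T -> ctr[3]=2

Answer: T T T T T T T T N T T T T N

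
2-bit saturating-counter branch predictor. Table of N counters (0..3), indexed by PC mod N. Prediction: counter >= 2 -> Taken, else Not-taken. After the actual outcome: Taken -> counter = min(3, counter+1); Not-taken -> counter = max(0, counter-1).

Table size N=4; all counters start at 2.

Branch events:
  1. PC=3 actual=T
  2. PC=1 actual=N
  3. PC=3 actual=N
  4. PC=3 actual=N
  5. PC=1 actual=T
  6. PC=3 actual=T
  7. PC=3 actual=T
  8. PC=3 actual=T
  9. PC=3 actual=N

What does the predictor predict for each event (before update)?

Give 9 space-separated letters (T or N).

Ev 1: PC=3 idx=3 pred=T actual=T -> ctr[3]=3
Ev 2: PC=1 idx=1 pred=T actual=N -> ctr[1]=1
Ev 3: PC=3 idx=3 pred=T actual=N -> ctr[3]=2
Ev 4: PC=3 idx=3 pred=T actual=N -> ctr[3]=1
Ev 5: PC=1 idx=1 pred=N actual=T -> ctr[1]=2
Ev 6: PC=3 idx=3 pred=N actual=T -> ctr[3]=2
Ev 7: PC=3 idx=3 pred=T actual=T -> ctr[3]=3
Ev 8: PC=3 idx=3 pred=T actual=T -> ctr[3]=3
Ev 9: PC=3 idx=3 pred=T actual=N -> ctr[3]=2

Answer: T T T T N N T T T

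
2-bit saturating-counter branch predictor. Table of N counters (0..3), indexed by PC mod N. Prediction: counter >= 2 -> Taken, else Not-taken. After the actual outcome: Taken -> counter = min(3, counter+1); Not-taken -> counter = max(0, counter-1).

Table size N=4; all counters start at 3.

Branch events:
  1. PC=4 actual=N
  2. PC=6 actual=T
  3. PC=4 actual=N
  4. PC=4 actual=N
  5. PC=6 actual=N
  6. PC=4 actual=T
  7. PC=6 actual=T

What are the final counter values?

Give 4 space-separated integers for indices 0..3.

Ev 1: PC=4 idx=0 pred=T actual=N -> ctr[0]=2
Ev 2: PC=6 idx=2 pred=T actual=T -> ctr[2]=3
Ev 3: PC=4 idx=0 pred=T actual=N -> ctr[0]=1
Ev 4: PC=4 idx=0 pred=N actual=N -> ctr[0]=0
Ev 5: PC=6 idx=2 pred=T actual=N -> ctr[2]=2
Ev 6: PC=4 idx=0 pred=N actual=T -> ctr[0]=1
Ev 7: PC=6 idx=2 pred=T actual=T -> ctr[2]=3

Answer: 1 3 3 3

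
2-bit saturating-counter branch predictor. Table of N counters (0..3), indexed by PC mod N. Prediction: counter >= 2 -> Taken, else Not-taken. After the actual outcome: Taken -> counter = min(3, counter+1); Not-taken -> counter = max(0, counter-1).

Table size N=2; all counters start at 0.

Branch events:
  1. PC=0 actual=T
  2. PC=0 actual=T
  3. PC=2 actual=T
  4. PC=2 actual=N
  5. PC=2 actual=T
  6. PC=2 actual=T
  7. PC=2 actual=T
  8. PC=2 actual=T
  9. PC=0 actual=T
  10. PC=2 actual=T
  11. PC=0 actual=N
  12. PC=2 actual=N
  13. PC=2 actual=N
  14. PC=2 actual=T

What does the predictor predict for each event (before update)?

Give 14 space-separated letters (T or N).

Answer: N N T T T T T T T T T T N N

Derivation:
Ev 1: PC=0 idx=0 pred=N actual=T -> ctr[0]=1
Ev 2: PC=0 idx=0 pred=N actual=T -> ctr[0]=2
Ev 3: PC=2 idx=0 pred=T actual=T -> ctr[0]=3
Ev 4: PC=2 idx=0 pred=T actual=N -> ctr[0]=2
Ev 5: PC=2 idx=0 pred=T actual=T -> ctr[0]=3
Ev 6: PC=2 idx=0 pred=T actual=T -> ctr[0]=3
Ev 7: PC=2 idx=0 pred=T actual=T -> ctr[0]=3
Ev 8: PC=2 idx=0 pred=T actual=T -> ctr[0]=3
Ev 9: PC=0 idx=0 pred=T actual=T -> ctr[0]=3
Ev 10: PC=2 idx=0 pred=T actual=T -> ctr[0]=3
Ev 11: PC=0 idx=0 pred=T actual=N -> ctr[0]=2
Ev 12: PC=2 idx=0 pred=T actual=N -> ctr[0]=1
Ev 13: PC=2 idx=0 pred=N actual=N -> ctr[0]=0
Ev 14: PC=2 idx=0 pred=N actual=T -> ctr[0]=1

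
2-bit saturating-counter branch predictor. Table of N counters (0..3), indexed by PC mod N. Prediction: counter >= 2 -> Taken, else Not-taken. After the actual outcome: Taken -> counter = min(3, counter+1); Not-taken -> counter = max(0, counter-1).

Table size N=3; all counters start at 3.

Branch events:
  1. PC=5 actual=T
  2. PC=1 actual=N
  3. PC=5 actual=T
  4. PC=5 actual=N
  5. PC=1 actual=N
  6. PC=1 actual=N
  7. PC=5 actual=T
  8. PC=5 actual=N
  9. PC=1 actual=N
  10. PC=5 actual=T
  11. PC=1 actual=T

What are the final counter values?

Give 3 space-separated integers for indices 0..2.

Answer: 3 1 3

Derivation:
Ev 1: PC=5 idx=2 pred=T actual=T -> ctr[2]=3
Ev 2: PC=1 idx=1 pred=T actual=N -> ctr[1]=2
Ev 3: PC=5 idx=2 pred=T actual=T -> ctr[2]=3
Ev 4: PC=5 idx=2 pred=T actual=N -> ctr[2]=2
Ev 5: PC=1 idx=1 pred=T actual=N -> ctr[1]=1
Ev 6: PC=1 idx=1 pred=N actual=N -> ctr[1]=0
Ev 7: PC=5 idx=2 pred=T actual=T -> ctr[2]=3
Ev 8: PC=5 idx=2 pred=T actual=N -> ctr[2]=2
Ev 9: PC=1 idx=1 pred=N actual=N -> ctr[1]=0
Ev 10: PC=5 idx=2 pred=T actual=T -> ctr[2]=3
Ev 11: PC=1 idx=1 pred=N actual=T -> ctr[1]=1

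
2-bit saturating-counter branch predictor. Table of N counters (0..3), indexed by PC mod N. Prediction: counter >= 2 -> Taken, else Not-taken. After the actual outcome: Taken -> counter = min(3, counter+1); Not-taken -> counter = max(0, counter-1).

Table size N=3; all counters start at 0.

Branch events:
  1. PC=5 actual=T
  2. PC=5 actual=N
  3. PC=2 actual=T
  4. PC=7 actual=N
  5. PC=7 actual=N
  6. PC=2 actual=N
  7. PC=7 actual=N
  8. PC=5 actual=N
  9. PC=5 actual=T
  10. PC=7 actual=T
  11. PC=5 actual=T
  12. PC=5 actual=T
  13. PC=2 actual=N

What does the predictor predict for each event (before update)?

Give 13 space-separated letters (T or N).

Answer: N N N N N N N N N N N T T

Derivation:
Ev 1: PC=5 idx=2 pred=N actual=T -> ctr[2]=1
Ev 2: PC=5 idx=2 pred=N actual=N -> ctr[2]=0
Ev 3: PC=2 idx=2 pred=N actual=T -> ctr[2]=1
Ev 4: PC=7 idx=1 pred=N actual=N -> ctr[1]=0
Ev 5: PC=7 idx=1 pred=N actual=N -> ctr[1]=0
Ev 6: PC=2 idx=2 pred=N actual=N -> ctr[2]=0
Ev 7: PC=7 idx=1 pred=N actual=N -> ctr[1]=0
Ev 8: PC=5 idx=2 pred=N actual=N -> ctr[2]=0
Ev 9: PC=5 idx=2 pred=N actual=T -> ctr[2]=1
Ev 10: PC=7 idx=1 pred=N actual=T -> ctr[1]=1
Ev 11: PC=5 idx=2 pred=N actual=T -> ctr[2]=2
Ev 12: PC=5 idx=2 pred=T actual=T -> ctr[2]=3
Ev 13: PC=2 idx=2 pred=T actual=N -> ctr[2]=2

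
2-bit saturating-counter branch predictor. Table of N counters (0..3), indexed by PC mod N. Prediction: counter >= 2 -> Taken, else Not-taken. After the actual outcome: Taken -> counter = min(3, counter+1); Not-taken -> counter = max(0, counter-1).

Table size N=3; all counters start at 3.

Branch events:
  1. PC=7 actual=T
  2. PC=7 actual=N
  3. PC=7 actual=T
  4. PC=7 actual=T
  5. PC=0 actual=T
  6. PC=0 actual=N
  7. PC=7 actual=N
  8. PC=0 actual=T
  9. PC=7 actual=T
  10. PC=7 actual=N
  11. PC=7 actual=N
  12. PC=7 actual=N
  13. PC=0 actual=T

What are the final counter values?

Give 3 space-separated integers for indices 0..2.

Ev 1: PC=7 idx=1 pred=T actual=T -> ctr[1]=3
Ev 2: PC=7 idx=1 pred=T actual=N -> ctr[1]=2
Ev 3: PC=7 idx=1 pred=T actual=T -> ctr[1]=3
Ev 4: PC=7 idx=1 pred=T actual=T -> ctr[1]=3
Ev 5: PC=0 idx=0 pred=T actual=T -> ctr[0]=3
Ev 6: PC=0 idx=0 pred=T actual=N -> ctr[0]=2
Ev 7: PC=7 idx=1 pred=T actual=N -> ctr[1]=2
Ev 8: PC=0 idx=0 pred=T actual=T -> ctr[0]=3
Ev 9: PC=7 idx=1 pred=T actual=T -> ctr[1]=3
Ev 10: PC=7 idx=1 pred=T actual=N -> ctr[1]=2
Ev 11: PC=7 idx=1 pred=T actual=N -> ctr[1]=1
Ev 12: PC=7 idx=1 pred=N actual=N -> ctr[1]=0
Ev 13: PC=0 idx=0 pred=T actual=T -> ctr[0]=3

Answer: 3 0 3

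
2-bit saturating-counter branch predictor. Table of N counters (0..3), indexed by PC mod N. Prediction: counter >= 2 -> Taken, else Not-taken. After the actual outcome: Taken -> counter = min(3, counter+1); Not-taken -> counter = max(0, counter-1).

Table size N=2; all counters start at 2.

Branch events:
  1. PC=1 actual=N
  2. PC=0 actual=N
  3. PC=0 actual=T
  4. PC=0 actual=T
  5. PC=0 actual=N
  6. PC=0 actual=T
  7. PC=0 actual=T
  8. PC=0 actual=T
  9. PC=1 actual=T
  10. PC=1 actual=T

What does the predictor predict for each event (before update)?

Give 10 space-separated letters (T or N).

Ev 1: PC=1 idx=1 pred=T actual=N -> ctr[1]=1
Ev 2: PC=0 idx=0 pred=T actual=N -> ctr[0]=1
Ev 3: PC=0 idx=0 pred=N actual=T -> ctr[0]=2
Ev 4: PC=0 idx=0 pred=T actual=T -> ctr[0]=3
Ev 5: PC=0 idx=0 pred=T actual=N -> ctr[0]=2
Ev 6: PC=0 idx=0 pred=T actual=T -> ctr[0]=3
Ev 7: PC=0 idx=0 pred=T actual=T -> ctr[0]=3
Ev 8: PC=0 idx=0 pred=T actual=T -> ctr[0]=3
Ev 9: PC=1 idx=1 pred=N actual=T -> ctr[1]=2
Ev 10: PC=1 idx=1 pred=T actual=T -> ctr[1]=3

Answer: T T N T T T T T N T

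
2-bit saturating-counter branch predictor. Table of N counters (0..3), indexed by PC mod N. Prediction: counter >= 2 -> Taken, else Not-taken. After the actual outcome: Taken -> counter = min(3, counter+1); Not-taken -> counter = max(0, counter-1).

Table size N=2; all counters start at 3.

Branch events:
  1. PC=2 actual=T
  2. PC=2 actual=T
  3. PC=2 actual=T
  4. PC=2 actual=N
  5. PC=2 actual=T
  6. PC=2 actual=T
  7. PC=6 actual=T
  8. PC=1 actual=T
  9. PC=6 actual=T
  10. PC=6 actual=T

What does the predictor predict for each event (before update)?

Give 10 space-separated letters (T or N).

Ev 1: PC=2 idx=0 pred=T actual=T -> ctr[0]=3
Ev 2: PC=2 idx=0 pred=T actual=T -> ctr[0]=3
Ev 3: PC=2 idx=0 pred=T actual=T -> ctr[0]=3
Ev 4: PC=2 idx=0 pred=T actual=N -> ctr[0]=2
Ev 5: PC=2 idx=0 pred=T actual=T -> ctr[0]=3
Ev 6: PC=2 idx=0 pred=T actual=T -> ctr[0]=3
Ev 7: PC=6 idx=0 pred=T actual=T -> ctr[0]=3
Ev 8: PC=1 idx=1 pred=T actual=T -> ctr[1]=3
Ev 9: PC=6 idx=0 pred=T actual=T -> ctr[0]=3
Ev 10: PC=6 idx=0 pred=T actual=T -> ctr[0]=3

Answer: T T T T T T T T T T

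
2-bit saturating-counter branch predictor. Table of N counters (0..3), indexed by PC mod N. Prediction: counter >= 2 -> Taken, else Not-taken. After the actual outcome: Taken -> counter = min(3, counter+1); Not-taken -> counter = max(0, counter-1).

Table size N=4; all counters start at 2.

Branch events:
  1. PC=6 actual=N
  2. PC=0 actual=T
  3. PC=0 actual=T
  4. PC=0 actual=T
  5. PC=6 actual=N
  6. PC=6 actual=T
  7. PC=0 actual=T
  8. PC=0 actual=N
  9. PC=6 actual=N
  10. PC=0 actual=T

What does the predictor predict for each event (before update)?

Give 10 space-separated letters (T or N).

Answer: T T T T N N T T N T

Derivation:
Ev 1: PC=6 idx=2 pred=T actual=N -> ctr[2]=1
Ev 2: PC=0 idx=0 pred=T actual=T -> ctr[0]=3
Ev 3: PC=0 idx=0 pred=T actual=T -> ctr[0]=3
Ev 4: PC=0 idx=0 pred=T actual=T -> ctr[0]=3
Ev 5: PC=6 idx=2 pred=N actual=N -> ctr[2]=0
Ev 6: PC=6 idx=2 pred=N actual=T -> ctr[2]=1
Ev 7: PC=0 idx=0 pred=T actual=T -> ctr[0]=3
Ev 8: PC=0 idx=0 pred=T actual=N -> ctr[0]=2
Ev 9: PC=6 idx=2 pred=N actual=N -> ctr[2]=0
Ev 10: PC=0 idx=0 pred=T actual=T -> ctr[0]=3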